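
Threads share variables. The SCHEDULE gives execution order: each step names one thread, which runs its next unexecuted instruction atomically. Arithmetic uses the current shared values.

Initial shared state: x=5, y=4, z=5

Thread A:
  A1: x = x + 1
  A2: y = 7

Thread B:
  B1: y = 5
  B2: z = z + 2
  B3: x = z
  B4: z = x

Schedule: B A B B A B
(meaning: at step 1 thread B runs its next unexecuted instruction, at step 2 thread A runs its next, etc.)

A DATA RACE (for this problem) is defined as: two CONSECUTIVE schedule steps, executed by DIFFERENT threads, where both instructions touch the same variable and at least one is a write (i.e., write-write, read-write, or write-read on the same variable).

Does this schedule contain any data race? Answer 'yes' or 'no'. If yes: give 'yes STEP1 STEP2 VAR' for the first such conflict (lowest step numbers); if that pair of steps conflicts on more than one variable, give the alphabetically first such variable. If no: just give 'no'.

Steps 1,2: B(r=-,w=y) vs A(r=x,w=x). No conflict.
Steps 2,3: A(r=x,w=x) vs B(r=z,w=z). No conflict.
Steps 3,4: same thread (B). No race.
Steps 4,5: B(r=z,w=x) vs A(r=-,w=y). No conflict.
Steps 5,6: A(r=-,w=y) vs B(r=x,w=z). No conflict.

Answer: no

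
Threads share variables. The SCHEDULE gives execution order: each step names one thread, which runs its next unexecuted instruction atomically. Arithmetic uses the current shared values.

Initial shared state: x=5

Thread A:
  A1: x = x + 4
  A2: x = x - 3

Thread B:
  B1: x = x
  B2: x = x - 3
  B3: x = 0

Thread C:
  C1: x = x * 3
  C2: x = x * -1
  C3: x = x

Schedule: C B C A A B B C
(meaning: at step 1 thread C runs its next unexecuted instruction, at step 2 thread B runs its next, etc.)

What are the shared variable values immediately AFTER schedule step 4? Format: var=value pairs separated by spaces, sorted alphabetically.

Step 1: thread C executes C1 (x = x * 3). Shared: x=15. PCs: A@0 B@0 C@1
Step 2: thread B executes B1 (x = x). Shared: x=15. PCs: A@0 B@1 C@1
Step 3: thread C executes C2 (x = x * -1). Shared: x=-15. PCs: A@0 B@1 C@2
Step 4: thread A executes A1 (x = x + 4). Shared: x=-11. PCs: A@1 B@1 C@2

Answer: x=-11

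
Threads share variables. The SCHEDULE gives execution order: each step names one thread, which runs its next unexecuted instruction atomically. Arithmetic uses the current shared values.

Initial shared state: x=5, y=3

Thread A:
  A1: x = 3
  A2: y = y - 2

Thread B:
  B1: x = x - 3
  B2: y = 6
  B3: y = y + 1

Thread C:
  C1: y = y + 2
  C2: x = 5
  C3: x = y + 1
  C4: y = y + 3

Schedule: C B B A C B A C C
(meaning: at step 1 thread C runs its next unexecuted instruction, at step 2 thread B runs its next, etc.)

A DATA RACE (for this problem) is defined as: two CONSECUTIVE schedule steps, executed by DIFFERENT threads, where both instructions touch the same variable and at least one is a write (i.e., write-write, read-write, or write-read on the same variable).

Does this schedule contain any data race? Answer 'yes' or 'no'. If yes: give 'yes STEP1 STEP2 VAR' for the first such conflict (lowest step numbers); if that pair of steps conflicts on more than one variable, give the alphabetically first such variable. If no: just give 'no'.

Steps 1,2: C(r=y,w=y) vs B(r=x,w=x). No conflict.
Steps 2,3: same thread (B). No race.
Steps 3,4: B(r=-,w=y) vs A(r=-,w=x). No conflict.
Steps 4,5: A(x = 3) vs C(x = 5). RACE on x (W-W).
Steps 5,6: C(r=-,w=x) vs B(r=y,w=y). No conflict.
Steps 6,7: B(y = y + 1) vs A(y = y - 2). RACE on y (W-W).
Steps 7,8: A(y = y - 2) vs C(x = y + 1). RACE on y (W-R).
Steps 8,9: same thread (C). No race.
First conflict at steps 4,5.

Answer: yes 4 5 x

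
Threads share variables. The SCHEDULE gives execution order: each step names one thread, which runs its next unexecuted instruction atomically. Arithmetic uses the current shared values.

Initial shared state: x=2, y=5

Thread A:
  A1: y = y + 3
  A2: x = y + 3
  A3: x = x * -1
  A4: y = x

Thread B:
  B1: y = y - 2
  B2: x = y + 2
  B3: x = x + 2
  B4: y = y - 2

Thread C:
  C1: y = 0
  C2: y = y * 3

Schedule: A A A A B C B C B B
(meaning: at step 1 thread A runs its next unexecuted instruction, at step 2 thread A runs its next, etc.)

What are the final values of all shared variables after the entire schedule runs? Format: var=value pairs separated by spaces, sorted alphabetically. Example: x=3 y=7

Answer: x=4 y=-2

Derivation:
Step 1: thread A executes A1 (y = y + 3). Shared: x=2 y=8. PCs: A@1 B@0 C@0
Step 2: thread A executes A2 (x = y + 3). Shared: x=11 y=8. PCs: A@2 B@0 C@0
Step 3: thread A executes A3 (x = x * -1). Shared: x=-11 y=8. PCs: A@3 B@0 C@0
Step 4: thread A executes A4 (y = x). Shared: x=-11 y=-11. PCs: A@4 B@0 C@0
Step 5: thread B executes B1 (y = y - 2). Shared: x=-11 y=-13. PCs: A@4 B@1 C@0
Step 6: thread C executes C1 (y = 0). Shared: x=-11 y=0. PCs: A@4 B@1 C@1
Step 7: thread B executes B2 (x = y + 2). Shared: x=2 y=0. PCs: A@4 B@2 C@1
Step 8: thread C executes C2 (y = y * 3). Shared: x=2 y=0. PCs: A@4 B@2 C@2
Step 9: thread B executes B3 (x = x + 2). Shared: x=4 y=0. PCs: A@4 B@3 C@2
Step 10: thread B executes B4 (y = y - 2). Shared: x=4 y=-2. PCs: A@4 B@4 C@2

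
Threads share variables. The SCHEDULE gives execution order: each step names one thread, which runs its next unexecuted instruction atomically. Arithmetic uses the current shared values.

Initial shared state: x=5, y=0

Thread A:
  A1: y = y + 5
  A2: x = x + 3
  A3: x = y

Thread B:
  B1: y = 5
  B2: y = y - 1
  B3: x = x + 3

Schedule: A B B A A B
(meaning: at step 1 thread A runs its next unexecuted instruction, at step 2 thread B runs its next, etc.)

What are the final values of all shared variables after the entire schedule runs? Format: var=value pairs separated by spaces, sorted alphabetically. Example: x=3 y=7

Step 1: thread A executes A1 (y = y + 5). Shared: x=5 y=5. PCs: A@1 B@0
Step 2: thread B executes B1 (y = 5). Shared: x=5 y=5. PCs: A@1 B@1
Step 3: thread B executes B2 (y = y - 1). Shared: x=5 y=4. PCs: A@1 B@2
Step 4: thread A executes A2 (x = x + 3). Shared: x=8 y=4. PCs: A@2 B@2
Step 5: thread A executes A3 (x = y). Shared: x=4 y=4. PCs: A@3 B@2
Step 6: thread B executes B3 (x = x + 3). Shared: x=7 y=4. PCs: A@3 B@3

Answer: x=7 y=4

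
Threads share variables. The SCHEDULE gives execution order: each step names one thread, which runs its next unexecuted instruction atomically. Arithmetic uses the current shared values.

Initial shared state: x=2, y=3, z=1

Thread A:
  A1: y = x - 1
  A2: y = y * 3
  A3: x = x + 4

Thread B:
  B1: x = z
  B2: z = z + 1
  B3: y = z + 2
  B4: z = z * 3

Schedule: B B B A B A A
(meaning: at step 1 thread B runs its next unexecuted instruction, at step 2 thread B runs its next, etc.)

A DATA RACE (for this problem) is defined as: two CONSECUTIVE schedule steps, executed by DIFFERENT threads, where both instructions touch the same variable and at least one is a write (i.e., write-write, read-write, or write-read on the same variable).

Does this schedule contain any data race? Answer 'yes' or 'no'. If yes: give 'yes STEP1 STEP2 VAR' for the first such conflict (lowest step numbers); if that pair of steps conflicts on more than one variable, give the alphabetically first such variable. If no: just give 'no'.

Steps 1,2: same thread (B). No race.
Steps 2,3: same thread (B). No race.
Steps 3,4: B(y = z + 2) vs A(y = x - 1). RACE on y (W-W).
Steps 4,5: A(r=x,w=y) vs B(r=z,w=z). No conflict.
Steps 5,6: B(r=z,w=z) vs A(r=y,w=y). No conflict.
Steps 6,7: same thread (A). No race.
First conflict at steps 3,4.

Answer: yes 3 4 y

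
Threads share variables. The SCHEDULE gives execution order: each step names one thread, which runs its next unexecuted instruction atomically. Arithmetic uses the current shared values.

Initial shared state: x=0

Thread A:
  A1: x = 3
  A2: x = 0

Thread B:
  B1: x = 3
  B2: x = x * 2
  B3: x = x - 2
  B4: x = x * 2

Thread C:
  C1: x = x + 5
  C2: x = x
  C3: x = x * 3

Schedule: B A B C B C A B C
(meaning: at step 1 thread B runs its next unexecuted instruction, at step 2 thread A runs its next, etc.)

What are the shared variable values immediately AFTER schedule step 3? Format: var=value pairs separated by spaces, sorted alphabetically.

Step 1: thread B executes B1 (x = 3). Shared: x=3. PCs: A@0 B@1 C@0
Step 2: thread A executes A1 (x = 3). Shared: x=3. PCs: A@1 B@1 C@0
Step 3: thread B executes B2 (x = x * 2). Shared: x=6. PCs: A@1 B@2 C@0

Answer: x=6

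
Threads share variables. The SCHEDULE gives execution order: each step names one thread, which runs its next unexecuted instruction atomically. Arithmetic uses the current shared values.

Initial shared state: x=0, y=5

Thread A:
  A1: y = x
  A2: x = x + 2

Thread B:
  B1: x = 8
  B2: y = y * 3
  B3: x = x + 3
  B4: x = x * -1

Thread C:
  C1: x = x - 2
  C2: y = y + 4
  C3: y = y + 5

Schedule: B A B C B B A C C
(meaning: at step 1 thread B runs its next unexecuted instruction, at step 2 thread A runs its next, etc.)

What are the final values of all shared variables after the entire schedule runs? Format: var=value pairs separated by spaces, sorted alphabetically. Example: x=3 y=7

Step 1: thread B executes B1 (x = 8). Shared: x=8 y=5. PCs: A@0 B@1 C@0
Step 2: thread A executes A1 (y = x). Shared: x=8 y=8. PCs: A@1 B@1 C@0
Step 3: thread B executes B2 (y = y * 3). Shared: x=8 y=24. PCs: A@1 B@2 C@0
Step 4: thread C executes C1 (x = x - 2). Shared: x=6 y=24. PCs: A@1 B@2 C@1
Step 5: thread B executes B3 (x = x + 3). Shared: x=9 y=24. PCs: A@1 B@3 C@1
Step 6: thread B executes B4 (x = x * -1). Shared: x=-9 y=24. PCs: A@1 B@4 C@1
Step 7: thread A executes A2 (x = x + 2). Shared: x=-7 y=24. PCs: A@2 B@4 C@1
Step 8: thread C executes C2 (y = y + 4). Shared: x=-7 y=28. PCs: A@2 B@4 C@2
Step 9: thread C executes C3 (y = y + 5). Shared: x=-7 y=33. PCs: A@2 B@4 C@3

Answer: x=-7 y=33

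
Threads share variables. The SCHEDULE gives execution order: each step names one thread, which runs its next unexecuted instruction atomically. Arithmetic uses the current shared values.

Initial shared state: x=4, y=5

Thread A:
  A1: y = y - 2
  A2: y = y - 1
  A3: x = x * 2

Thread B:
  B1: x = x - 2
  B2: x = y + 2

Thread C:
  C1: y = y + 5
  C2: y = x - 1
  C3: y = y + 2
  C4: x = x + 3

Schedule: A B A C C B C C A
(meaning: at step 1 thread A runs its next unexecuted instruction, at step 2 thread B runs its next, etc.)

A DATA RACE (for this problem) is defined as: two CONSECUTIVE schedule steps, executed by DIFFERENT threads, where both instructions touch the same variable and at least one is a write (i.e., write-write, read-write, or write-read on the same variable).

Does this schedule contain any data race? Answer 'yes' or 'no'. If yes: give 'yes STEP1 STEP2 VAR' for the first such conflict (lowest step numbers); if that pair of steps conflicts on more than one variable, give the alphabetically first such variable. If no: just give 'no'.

Answer: yes 3 4 y

Derivation:
Steps 1,2: A(r=y,w=y) vs B(r=x,w=x). No conflict.
Steps 2,3: B(r=x,w=x) vs A(r=y,w=y). No conflict.
Steps 3,4: A(y = y - 1) vs C(y = y + 5). RACE on y (W-W).
Steps 4,5: same thread (C). No race.
Steps 5,6: C(y = x - 1) vs B(x = y + 2). RACE on x (R-W), y (W-R). Multiple vars; alphabetically first is x.
Steps 6,7: B(x = y + 2) vs C(y = y + 2). RACE on y (R-W).
Steps 7,8: same thread (C). No race.
Steps 8,9: C(x = x + 3) vs A(x = x * 2). RACE on x (W-W).
First conflict at steps 3,4.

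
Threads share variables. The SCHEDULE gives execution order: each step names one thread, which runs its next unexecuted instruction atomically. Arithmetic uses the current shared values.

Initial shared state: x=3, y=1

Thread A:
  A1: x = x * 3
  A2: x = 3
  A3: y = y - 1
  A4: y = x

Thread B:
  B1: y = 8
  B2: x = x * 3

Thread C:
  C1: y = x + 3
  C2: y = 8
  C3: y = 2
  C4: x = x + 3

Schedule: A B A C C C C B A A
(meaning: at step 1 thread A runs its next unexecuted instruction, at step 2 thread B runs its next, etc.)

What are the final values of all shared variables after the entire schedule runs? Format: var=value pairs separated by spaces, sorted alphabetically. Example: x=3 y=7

Answer: x=18 y=18

Derivation:
Step 1: thread A executes A1 (x = x * 3). Shared: x=9 y=1. PCs: A@1 B@0 C@0
Step 2: thread B executes B1 (y = 8). Shared: x=9 y=8. PCs: A@1 B@1 C@0
Step 3: thread A executes A2 (x = 3). Shared: x=3 y=8. PCs: A@2 B@1 C@0
Step 4: thread C executes C1 (y = x + 3). Shared: x=3 y=6. PCs: A@2 B@1 C@1
Step 5: thread C executes C2 (y = 8). Shared: x=3 y=8. PCs: A@2 B@1 C@2
Step 6: thread C executes C3 (y = 2). Shared: x=3 y=2. PCs: A@2 B@1 C@3
Step 7: thread C executes C4 (x = x + 3). Shared: x=6 y=2. PCs: A@2 B@1 C@4
Step 8: thread B executes B2 (x = x * 3). Shared: x=18 y=2. PCs: A@2 B@2 C@4
Step 9: thread A executes A3 (y = y - 1). Shared: x=18 y=1. PCs: A@3 B@2 C@4
Step 10: thread A executes A4 (y = x). Shared: x=18 y=18. PCs: A@4 B@2 C@4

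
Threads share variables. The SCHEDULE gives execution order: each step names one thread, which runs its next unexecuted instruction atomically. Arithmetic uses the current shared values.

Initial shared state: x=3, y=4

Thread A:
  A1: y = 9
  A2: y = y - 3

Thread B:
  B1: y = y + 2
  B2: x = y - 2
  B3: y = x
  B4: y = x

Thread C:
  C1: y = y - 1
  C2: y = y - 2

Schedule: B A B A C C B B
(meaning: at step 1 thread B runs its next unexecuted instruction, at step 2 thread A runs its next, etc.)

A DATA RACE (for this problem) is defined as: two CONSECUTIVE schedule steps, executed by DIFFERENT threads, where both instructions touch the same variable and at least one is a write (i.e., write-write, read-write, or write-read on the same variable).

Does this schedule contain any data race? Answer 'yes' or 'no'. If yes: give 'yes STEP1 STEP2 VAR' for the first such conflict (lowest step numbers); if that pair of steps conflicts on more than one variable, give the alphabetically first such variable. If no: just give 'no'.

Steps 1,2: B(y = y + 2) vs A(y = 9). RACE on y (W-W).
Steps 2,3: A(y = 9) vs B(x = y - 2). RACE on y (W-R).
Steps 3,4: B(x = y - 2) vs A(y = y - 3). RACE on y (R-W).
Steps 4,5: A(y = y - 3) vs C(y = y - 1). RACE on y (W-W).
Steps 5,6: same thread (C). No race.
Steps 6,7: C(y = y - 2) vs B(y = x). RACE on y (W-W).
Steps 7,8: same thread (B). No race.
First conflict at steps 1,2.

Answer: yes 1 2 y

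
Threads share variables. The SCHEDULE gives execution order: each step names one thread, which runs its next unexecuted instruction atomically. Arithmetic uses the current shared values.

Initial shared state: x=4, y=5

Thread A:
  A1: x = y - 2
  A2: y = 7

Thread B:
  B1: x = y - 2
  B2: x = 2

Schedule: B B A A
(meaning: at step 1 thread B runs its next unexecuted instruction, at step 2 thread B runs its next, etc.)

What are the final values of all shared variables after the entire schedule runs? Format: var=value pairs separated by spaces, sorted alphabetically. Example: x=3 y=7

Step 1: thread B executes B1 (x = y - 2). Shared: x=3 y=5. PCs: A@0 B@1
Step 2: thread B executes B2 (x = 2). Shared: x=2 y=5. PCs: A@0 B@2
Step 3: thread A executes A1 (x = y - 2). Shared: x=3 y=5. PCs: A@1 B@2
Step 4: thread A executes A2 (y = 7). Shared: x=3 y=7. PCs: A@2 B@2

Answer: x=3 y=7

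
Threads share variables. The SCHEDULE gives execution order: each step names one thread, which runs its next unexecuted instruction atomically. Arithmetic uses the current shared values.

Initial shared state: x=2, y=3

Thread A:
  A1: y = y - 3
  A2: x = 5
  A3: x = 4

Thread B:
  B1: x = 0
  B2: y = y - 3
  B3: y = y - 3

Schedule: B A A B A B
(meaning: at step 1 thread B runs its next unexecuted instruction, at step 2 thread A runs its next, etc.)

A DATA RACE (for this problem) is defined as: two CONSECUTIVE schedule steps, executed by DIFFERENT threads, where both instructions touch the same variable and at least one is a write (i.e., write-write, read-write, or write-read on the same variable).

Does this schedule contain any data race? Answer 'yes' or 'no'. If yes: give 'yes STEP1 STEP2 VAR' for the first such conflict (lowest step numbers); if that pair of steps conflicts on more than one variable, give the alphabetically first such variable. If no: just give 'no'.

Answer: no

Derivation:
Steps 1,2: B(r=-,w=x) vs A(r=y,w=y). No conflict.
Steps 2,3: same thread (A). No race.
Steps 3,4: A(r=-,w=x) vs B(r=y,w=y). No conflict.
Steps 4,5: B(r=y,w=y) vs A(r=-,w=x). No conflict.
Steps 5,6: A(r=-,w=x) vs B(r=y,w=y). No conflict.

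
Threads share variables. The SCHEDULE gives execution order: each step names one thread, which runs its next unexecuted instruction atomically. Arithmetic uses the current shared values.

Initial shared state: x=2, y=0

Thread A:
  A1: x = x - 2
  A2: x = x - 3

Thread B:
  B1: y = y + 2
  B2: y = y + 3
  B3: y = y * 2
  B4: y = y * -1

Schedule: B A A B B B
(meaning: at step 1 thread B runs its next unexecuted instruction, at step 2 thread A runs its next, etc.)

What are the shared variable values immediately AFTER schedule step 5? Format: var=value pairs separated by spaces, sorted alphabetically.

Step 1: thread B executes B1 (y = y + 2). Shared: x=2 y=2. PCs: A@0 B@1
Step 2: thread A executes A1 (x = x - 2). Shared: x=0 y=2. PCs: A@1 B@1
Step 3: thread A executes A2 (x = x - 3). Shared: x=-3 y=2. PCs: A@2 B@1
Step 4: thread B executes B2 (y = y + 3). Shared: x=-3 y=5. PCs: A@2 B@2
Step 5: thread B executes B3 (y = y * 2). Shared: x=-3 y=10. PCs: A@2 B@3

Answer: x=-3 y=10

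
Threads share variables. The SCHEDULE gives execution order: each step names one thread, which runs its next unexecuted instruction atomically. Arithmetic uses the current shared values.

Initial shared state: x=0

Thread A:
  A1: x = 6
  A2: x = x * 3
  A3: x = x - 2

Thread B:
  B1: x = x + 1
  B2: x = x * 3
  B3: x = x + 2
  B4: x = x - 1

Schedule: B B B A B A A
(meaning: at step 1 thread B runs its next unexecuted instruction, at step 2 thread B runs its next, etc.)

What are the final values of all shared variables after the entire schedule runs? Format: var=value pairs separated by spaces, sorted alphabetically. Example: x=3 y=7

Step 1: thread B executes B1 (x = x + 1). Shared: x=1. PCs: A@0 B@1
Step 2: thread B executes B2 (x = x * 3). Shared: x=3. PCs: A@0 B@2
Step 3: thread B executes B3 (x = x + 2). Shared: x=5. PCs: A@0 B@3
Step 4: thread A executes A1 (x = 6). Shared: x=6. PCs: A@1 B@3
Step 5: thread B executes B4 (x = x - 1). Shared: x=5. PCs: A@1 B@4
Step 6: thread A executes A2 (x = x * 3). Shared: x=15. PCs: A@2 B@4
Step 7: thread A executes A3 (x = x - 2). Shared: x=13. PCs: A@3 B@4

Answer: x=13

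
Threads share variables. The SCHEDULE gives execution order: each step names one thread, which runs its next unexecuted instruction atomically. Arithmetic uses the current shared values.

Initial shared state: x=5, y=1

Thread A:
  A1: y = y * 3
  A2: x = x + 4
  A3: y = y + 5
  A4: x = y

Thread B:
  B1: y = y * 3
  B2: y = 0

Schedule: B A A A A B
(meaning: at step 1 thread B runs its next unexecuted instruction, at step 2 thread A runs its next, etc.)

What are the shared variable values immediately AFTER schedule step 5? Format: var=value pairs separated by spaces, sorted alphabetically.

Step 1: thread B executes B1 (y = y * 3). Shared: x=5 y=3. PCs: A@0 B@1
Step 2: thread A executes A1 (y = y * 3). Shared: x=5 y=9. PCs: A@1 B@1
Step 3: thread A executes A2 (x = x + 4). Shared: x=9 y=9. PCs: A@2 B@1
Step 4: thread A executes A3 (y = y + 5). Shared: x=9 y=14. PCs: A@3 B@1
Step 5: thread A executes A4 (x = y). Shared: x=14 y=14. PCs: A@4 B@1

Answer: x=14 y=14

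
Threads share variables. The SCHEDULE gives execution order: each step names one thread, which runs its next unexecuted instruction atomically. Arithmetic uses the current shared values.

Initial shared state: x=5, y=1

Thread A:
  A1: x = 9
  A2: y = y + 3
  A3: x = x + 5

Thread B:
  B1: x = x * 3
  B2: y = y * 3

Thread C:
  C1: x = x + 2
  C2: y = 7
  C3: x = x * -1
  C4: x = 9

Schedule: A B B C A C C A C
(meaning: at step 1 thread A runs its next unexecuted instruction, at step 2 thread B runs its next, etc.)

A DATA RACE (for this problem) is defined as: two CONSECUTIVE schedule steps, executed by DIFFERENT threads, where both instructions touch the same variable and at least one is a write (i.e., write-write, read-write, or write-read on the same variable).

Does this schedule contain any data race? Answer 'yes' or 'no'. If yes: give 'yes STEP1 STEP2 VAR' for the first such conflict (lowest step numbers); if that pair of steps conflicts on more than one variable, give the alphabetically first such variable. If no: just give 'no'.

Answer: yes 1 2 x

Derivation:
Steps 1,2: A(x = 9) vs B(x = x * 3). RACE on x (W-W).
Steps 2,3: same thread (B). No race.
Steps 3,4: B(r=y,w=y) vs C(r=x,w=x). No conflict.
Steps 4,5: C(r=x,w=x) vs A(r=y,w=y). No conflict.
Steps 5,6: A(y = y + 3) vs C(y = 7). RACE on y (W-W).
Steps 6,7: same thread (C). No race.
Steps 7,8: C(x = x * -1) vs A(x = x + 5). RACE on x (W-W).
Steps 8,9: A(x = x + 5) vs C(x = 9). RACE on x (W-W).
First conflict at steps 1,2.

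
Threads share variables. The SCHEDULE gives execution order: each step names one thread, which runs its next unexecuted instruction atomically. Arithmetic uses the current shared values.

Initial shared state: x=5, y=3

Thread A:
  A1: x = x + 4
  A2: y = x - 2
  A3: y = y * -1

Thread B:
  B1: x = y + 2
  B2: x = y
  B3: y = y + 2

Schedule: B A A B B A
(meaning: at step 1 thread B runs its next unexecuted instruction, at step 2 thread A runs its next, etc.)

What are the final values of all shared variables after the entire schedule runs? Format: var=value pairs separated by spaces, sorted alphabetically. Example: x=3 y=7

Answer: x=7 y=-9

Derivation:
Step 1: thread B executes B1 (x = y + 2). Shared: x=5 y=3. PCs: A@0 B@1
Step 2: thread A executes A1 (x = x + 4). Shared: x=9 y=3. PCs: A@1 B@1
Step 3: thread A executes A2 (y = x - 2). Shared: x=9 y=7. PCs: A@2 B@1
Step 4: thread B executes B2 (x = y). Shared: x=7 y=7. PCs: A@2 B@2
Step 5: thread B executes B3 (y = y + 2). Shared: x=7 y=9. PCs: A@2 B@3
Step 6: thread A executes A3 (y = y * -1). Shared: x=7 y=-9. PCs: A@3 B@3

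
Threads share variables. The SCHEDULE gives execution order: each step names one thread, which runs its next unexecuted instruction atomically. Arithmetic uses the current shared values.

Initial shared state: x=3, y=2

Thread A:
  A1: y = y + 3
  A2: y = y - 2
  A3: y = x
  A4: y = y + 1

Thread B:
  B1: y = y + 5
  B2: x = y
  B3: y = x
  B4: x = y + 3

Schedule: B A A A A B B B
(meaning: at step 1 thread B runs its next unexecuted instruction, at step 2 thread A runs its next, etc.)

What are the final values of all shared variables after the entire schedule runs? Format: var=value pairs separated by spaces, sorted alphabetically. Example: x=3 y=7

Answer: x=7 y=4

Derivation:
Step 1: thread B executes B1 (y = y + 5). Shared: x=3 y=7. PCs: A@0 B@1
Step 2: thread A executes A1 (y = y + 3). Shared: x=3 y=10. PCs: A@1 B@1
Step 3: thread A executes A2 (y = y - 2). Shared: x=3 y=8. PCs: A@2 B@1
Step 4: thread A executes A3 (y = x). Shared: x=3 y=3. PCs: A@3 B@1
Step 5: thread A executes A4 (y = y + 1). Shared: x=3 y=4. PCs: A@4 B@1
Step 6: thread B executes B2 (x = y). Shared: x=4 y=4. PCs: A@4 B@2
Step 7: thread B executes B3 (y = x). Shared: x=4 y=4. PCs: A@4 B@3
Step 8: thread B executes B4 (x = y + 3). Shared: x=7 y=4. PCs: A@4 B@4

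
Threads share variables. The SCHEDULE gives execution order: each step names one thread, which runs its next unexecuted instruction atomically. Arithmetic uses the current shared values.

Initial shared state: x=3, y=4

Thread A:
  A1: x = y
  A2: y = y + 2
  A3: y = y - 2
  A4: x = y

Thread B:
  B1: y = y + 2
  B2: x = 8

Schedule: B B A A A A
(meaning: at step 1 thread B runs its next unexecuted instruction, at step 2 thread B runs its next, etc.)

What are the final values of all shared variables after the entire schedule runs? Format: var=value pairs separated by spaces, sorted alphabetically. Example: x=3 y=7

Answer: x=6 y=6

Derivation:
Step 1: thread B executes B1 (y = y + 2). Shared: x=3 y=6. PCs: A@0 B@1
Step 2: thread B executes B2 (x = 8). Shared: x=8 y=6. PCs: A@0 B@2
Step 3: thread A executes A1 (x = y). Shared: x=6 y=6. PCs: A@1 B@2
Step 4: thread A executes A2 (y = y + 2). Shared: x=6 y=8. PCs: A@2 B@2
Step 5: thread A executes A3 (y = y - 2). Shared: x=6 y=6. PCs: A@3 B@2
Step 6: thread A executes A4 (x = y). Shared: x=6 y=6. PCs: A@4 B@2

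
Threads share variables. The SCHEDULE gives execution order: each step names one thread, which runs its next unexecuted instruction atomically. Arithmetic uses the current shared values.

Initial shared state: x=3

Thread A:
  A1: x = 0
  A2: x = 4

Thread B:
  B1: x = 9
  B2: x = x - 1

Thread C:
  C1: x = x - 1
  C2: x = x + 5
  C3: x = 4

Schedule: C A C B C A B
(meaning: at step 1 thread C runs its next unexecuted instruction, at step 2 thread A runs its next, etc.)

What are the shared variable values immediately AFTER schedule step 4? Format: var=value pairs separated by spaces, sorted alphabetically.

Answer: x=9

Derivation:
Step 1: thread C executes C1 (x = x - 1). Shared: x=2. PCs: A@0 B@0 C@1
Step 2: thread A executes A1 (x = 0). Shared: x=0. PCs: A@1 B@0 C@1
Step 3: thread C executes C2 (x = x + 5). Shared: x=5. PCs: A@1 B@0 C@2
Step 4: thread B executes B1 (x = 9). Shared: x=9. PCs: A@1 B@1 C@2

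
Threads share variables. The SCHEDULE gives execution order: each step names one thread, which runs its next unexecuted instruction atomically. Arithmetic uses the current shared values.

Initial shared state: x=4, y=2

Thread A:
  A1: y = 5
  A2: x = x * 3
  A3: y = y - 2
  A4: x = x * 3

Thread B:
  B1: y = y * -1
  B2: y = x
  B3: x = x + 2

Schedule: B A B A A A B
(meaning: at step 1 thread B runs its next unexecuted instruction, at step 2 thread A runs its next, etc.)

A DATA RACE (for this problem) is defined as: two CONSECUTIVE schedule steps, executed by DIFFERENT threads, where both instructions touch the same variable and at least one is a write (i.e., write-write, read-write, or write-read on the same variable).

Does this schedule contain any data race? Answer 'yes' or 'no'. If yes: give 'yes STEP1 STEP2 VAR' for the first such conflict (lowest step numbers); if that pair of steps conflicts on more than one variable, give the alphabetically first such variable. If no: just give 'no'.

Steps 1,2: B(y = y * -1) vs A(y = 5). RACE on y (W-W).
Steps 2,3: A(y = 5) vs B(y = x). RACE on y (W-W).
Steps 3,4: B(y = x) vs A(x = x * 3). RACE on x (R-W).
Steps 4,5: same thread (A). No race.
Steps 5,6: same thread (A). No race.
Steps 6,7: A(x = x * 3) vs B(x = x + 2). RACE on x (W-W).
First conflict at steps 1,2.

Answer: yes 1 2 y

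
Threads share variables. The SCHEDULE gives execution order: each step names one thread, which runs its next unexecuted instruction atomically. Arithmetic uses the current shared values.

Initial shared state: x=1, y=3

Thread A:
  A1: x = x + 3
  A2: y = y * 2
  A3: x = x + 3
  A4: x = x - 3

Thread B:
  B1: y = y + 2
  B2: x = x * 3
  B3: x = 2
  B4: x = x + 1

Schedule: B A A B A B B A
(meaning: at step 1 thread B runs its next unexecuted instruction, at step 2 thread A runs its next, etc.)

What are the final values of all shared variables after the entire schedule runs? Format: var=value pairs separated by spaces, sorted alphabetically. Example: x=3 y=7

Step 1: thread B executes B1 (y = y + 2). Shared: x=1 y=5. PCs: A@0 B@1
Step 2: thread A executes A1 (x = x + 3). Shared: x=4 y=5. PCs: A@1 B@1
Step 3: thread A executes A2 (y = y * 2). Shared: x=4 y=10. PCs: A@2 B@1
Step 4: thread B executes B2 (x = x * 3). Shared: x=12 y=10. PCs: A@2 B@2
Step 5: thread A executes A3 (x = x + 3). Shared: x=15 y=10. PCs: A@3 B@2
Step 6: thread B executes B3 (x = 2). Shared: x=2 y=10. PCs: A@3 B@3
Step 7: thread B executes B4 (x = x + 1). Shared: x=3 y=10. PCs: A@3 B@4
Step 8: thread A executes A4 (x = x - 3). Shared: x=0 y=10. PCs: A@4 B@4

Answer: x=0 y=10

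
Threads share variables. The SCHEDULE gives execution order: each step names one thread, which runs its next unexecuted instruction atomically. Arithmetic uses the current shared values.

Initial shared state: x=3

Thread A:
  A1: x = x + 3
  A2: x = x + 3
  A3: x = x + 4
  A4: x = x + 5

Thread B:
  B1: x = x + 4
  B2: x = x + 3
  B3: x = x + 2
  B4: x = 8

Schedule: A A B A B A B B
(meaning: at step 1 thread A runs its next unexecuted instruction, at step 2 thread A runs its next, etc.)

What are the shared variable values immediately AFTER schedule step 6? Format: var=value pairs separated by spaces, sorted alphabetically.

Step 1: thread A executes A1 (x = x + 3). Shared: x=6. PCs: A@1 B@0
Step 2: thread A executes A2 (x = x + 3). Shared: x=9. PCs: A@2 B@0
Step 3: thread B executes B1 (x = x + 4). Shared: x=13. PCs: A@2 B@1
Step 4: thread A executes A3 (x = x + 4). Shared: x=17. PCs: A@3 B@1
Step 5: thread B executes B2 (x = x + 3). Shared: x=20. PCs: A@3 B@2
Step 6: thread A executes A4 (x = x + 5). Shared: x=25. PCs: A@4 B@2

Answer: x=25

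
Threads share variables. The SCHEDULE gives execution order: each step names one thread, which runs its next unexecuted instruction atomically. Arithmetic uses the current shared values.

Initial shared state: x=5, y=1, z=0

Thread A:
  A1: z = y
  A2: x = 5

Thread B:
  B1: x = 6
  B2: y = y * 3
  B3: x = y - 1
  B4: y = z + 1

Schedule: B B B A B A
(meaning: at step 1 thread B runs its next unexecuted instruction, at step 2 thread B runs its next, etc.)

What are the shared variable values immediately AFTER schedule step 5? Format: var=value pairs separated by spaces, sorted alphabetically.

Answer: x=2 y=4 z=3

Derivation:
Step 1: thread B executes B1 (x = 6). Shared: x=6 y=1 z=0. PCs: A@0 B@1
Step 2: thread B executes B2 (y = y * 3). Shared: x=6 y=3 z=0. PCs: A@0 B@2
Step 3: thread B executes B3 (x = y - 1). Shared: x=2 y=3 z=0. PCs: A@0 B@3
Step 4: thread A executes A1 (z = y). Shared: x=2 y=3 z=3. PCs: A@1 B@3
Step 5: thread B executes B4 (y = z + 1). Shared: x=2 y=4 z=3. PCs: A@1 B@4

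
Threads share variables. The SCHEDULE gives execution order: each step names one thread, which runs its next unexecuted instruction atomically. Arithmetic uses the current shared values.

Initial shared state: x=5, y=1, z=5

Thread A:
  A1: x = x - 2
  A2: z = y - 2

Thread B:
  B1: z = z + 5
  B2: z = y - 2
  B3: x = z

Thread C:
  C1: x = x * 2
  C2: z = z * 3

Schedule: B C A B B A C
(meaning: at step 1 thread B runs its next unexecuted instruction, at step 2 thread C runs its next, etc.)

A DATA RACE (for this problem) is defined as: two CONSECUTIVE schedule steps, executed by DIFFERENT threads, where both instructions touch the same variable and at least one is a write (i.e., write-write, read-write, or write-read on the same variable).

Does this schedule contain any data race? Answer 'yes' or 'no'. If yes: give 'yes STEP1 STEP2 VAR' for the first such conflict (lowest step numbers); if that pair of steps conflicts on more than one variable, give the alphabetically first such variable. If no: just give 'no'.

Steps 1,2: B(r=z,w=z) vs C(r=x,w=x). No conflict.
Steps 2,3: C(x = x * 2) vs A(x = x - 2). RACE on x (W-W).
Steps 3,4: A(r=x,w=x) vs B(r=y,w=z). No conflict.
Steps 4,5: same thread (B). No race.
Steps 5,6: B(x = z) vs A(z = y - 2). RACE on z (R-W).
Steps 6,7: A(z = y - 2) vs C(z = z * 3). RACE on z (W-W).
First conflict at steps 2,3.

Answer: yes 2 3 x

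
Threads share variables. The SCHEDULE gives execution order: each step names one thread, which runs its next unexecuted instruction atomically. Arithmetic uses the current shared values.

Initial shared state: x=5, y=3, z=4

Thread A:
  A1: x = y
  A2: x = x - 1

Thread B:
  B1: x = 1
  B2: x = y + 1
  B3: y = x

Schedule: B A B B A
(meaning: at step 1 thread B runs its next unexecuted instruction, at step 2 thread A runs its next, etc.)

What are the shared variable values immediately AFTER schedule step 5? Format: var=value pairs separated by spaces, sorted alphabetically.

Answer: x=3 y=4 z=4

Derivation:
Step 1: thread B executes B1 (x = 1). Shared: x=1 y=3 z=4. PCs: A@0 B@1
Step 2: thread A executes A1 (x = y). Shared: x=3 y=3 z=4. PCs: A@1 B@1
Step 3: thread B executes B2 (x = y + 1). Shared: x=4 y=3 z=4. PCs: A@1 B@2
Step 4: thread B executes B3 (y = x). Shared: x=4 y=4 z=4. PCs: A@1 B@3
Step 5: thread A executes A2 (x = x - 1). Shared: x=3 y=4 z=4. PCs: A@2 B@3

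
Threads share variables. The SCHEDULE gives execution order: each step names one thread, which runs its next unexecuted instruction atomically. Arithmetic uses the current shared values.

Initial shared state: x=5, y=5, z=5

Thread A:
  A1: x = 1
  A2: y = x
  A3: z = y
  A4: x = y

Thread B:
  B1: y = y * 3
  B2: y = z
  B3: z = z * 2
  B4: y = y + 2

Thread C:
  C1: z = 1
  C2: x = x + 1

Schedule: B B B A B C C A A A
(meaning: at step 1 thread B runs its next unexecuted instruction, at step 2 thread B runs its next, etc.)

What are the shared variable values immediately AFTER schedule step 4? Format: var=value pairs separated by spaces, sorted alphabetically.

Answer: x=1 y=5 z=10

Derivation:
Step 1: thread B executes B1 (y = y * 3). Shared: x=5 y=15 z=5. PCs: A@0 B@1 C@0
Step 2: thread B executes B2 (y = z). Shared: x=5 y=5 z=5. PCs: A@0 B@2 C@0
Step 3: thread B executes B3 (z = z * 2). Shared: x=5 y=5 z=10. PCs: A@0 B@3 C@0
Step 4: thread A executes A1 (x = 1). Shared: x=1 y=5 z=10. PCs: A@1 B@3 C@0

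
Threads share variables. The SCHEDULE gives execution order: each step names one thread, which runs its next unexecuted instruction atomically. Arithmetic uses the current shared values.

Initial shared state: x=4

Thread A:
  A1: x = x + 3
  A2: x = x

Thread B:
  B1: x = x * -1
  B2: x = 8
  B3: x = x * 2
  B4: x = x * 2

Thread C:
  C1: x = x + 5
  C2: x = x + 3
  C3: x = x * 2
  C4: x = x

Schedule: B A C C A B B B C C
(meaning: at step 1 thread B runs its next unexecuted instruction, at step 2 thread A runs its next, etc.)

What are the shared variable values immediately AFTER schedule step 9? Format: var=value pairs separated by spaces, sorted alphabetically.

Answer: x=64

Derivation:
Step 1: thread B executes B1 (x = x * -1). Shared: x=-4. PCs: A@0 B@1 C@0
Step 2: thread A executes A1 (x = x + 3). Shared: x=-1. PCs: A@1 B@1 C@0
Step 3: thread C executes C1 (x = x + 5). Shared: x=4. PCs: A@1 B@1 C@1
Step 4: thread C executes C2 (x = x + 3). Shared: x=7. PCs: A@1 B@1 C@2
Step 5: thread A executes A2 (x = x). Shared: x=7. PCs: A@2 B@1 C@2
Step 6: thread B executes B2 (x = 8). Shared: x=8. PCs: A@2 B@2 C@2
Step 7: thread B executes B3 (x = x * 2). Shared: x=16. PCs: A@2 B@3 C@2
Step 8: thread B executes B4 (x = x * 2). Shared: x=32. PCs: A@2 B@4 C@2
Step 9: thread C executes C3 (x = x * 2). Shared: x=64. PCs: A@2 B@4 C@3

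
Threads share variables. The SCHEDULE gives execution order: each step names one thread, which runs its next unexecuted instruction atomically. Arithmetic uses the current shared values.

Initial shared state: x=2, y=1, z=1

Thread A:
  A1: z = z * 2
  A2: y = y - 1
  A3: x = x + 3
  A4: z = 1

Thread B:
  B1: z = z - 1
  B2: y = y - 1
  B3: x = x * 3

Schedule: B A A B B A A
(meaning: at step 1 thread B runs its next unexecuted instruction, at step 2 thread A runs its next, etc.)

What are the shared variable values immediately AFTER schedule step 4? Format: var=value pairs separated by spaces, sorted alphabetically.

Answer: x=2 y=-1 z=0

Derivation:
Step 1: thread B executes B1 (z = z - 1). Shared: x=2 y=1 z=0. PCs: A@0 B@1
Step 2: thread A executes A1 (z = z * 2). Shared: x=2 y=1 z=0. PCs: A@1 B@1
Step 3: thread A executes A2 (y = y - 1). Shared: x=2 y=0 z=0. PCs: A@2 B@1
Step 4: thread B executes B2 (y = y - 1). Shared: x=2 y=-1 z=0. PCs: A@2 B@2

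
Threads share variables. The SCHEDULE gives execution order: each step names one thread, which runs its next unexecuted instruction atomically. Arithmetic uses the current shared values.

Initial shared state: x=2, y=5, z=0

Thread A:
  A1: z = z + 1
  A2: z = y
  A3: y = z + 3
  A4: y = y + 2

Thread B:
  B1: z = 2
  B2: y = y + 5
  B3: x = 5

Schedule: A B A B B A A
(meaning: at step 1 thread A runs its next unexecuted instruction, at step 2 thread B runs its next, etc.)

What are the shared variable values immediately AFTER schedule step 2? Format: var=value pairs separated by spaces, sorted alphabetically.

Answer: x=2 y=5 z=2

Derivation:
Step 1: thread A executes A1 (z = z + 1). Shared: x=2 y=5 z=1. PCs: A@1 B@0
Step 2: thread B executes B1 (z = 2). Shared: x=2 y=5 z=2. PCs: A@1 B@1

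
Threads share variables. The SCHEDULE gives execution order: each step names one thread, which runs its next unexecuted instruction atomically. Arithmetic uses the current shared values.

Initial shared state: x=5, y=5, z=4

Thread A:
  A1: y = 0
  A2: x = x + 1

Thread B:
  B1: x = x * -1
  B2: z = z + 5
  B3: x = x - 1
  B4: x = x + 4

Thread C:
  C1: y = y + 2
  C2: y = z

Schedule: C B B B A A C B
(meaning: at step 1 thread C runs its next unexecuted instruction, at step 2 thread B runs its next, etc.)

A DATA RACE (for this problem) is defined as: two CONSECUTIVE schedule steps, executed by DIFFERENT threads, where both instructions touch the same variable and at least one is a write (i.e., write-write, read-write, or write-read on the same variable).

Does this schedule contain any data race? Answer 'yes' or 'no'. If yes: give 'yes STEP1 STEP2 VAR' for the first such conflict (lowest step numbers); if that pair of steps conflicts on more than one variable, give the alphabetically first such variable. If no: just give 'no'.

Steps 1,2: C(r=y,w=y) vs B(r=x,w=x). No conflict.
Steps 2,3: same thread (B). No race.
Steps 3,4: same thread (B). No race.
Steps 4,5: B(r=x,w=x) vs A(r=-,w=y). No conflict.
Steps 5,6: same thread (A). No race.
Steps 6,7: A(r=x,w=x) vs C(r=z,w=y). No conflict.
Steps 7,8: C(r=z,w=y) vs B(r=x,w=x). No conflict.

Answer: no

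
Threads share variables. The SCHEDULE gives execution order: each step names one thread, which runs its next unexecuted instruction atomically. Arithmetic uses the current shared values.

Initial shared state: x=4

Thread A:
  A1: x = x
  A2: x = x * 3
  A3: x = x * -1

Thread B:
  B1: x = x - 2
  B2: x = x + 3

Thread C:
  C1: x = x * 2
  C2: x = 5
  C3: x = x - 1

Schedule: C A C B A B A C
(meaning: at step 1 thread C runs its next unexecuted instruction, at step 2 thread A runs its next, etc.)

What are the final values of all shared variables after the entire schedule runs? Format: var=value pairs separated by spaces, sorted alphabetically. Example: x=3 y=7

Answer: x=-13

Derivation:
Step 1: thread C executes C1 (x = x * 2). Shared: x=8. PCs: A@0 B@0 C@1
Step 2: thread A executes A1 (x = x). Shared: x=8. PCs: A@1 B@0 C@1
Step 3: thread C executes C2 (x = 5). Shared: x=5. PCs: A@1 B@0 C@2
Step 4: thread B executes B1 (x = x - 2). Shared: x=3. PCs: A@1 B@1 C@2
Step 5: thread A executes A2 (x = x * 3). Shared: x=9. PCs: A@2 B@1 C@2
Step 6: thread B executes B2 (x = x + 3). Shared: x=12. PCs: A@2 B@2 C@2
Step 7: thread A executes A3 (x = x * -1). Shared: x=-12. PCs: A@3 B@2 C@2
Step 8: thread C executes C3 (x = x - 1). Shared: x=-13. PCs: A@3 B@2 C@3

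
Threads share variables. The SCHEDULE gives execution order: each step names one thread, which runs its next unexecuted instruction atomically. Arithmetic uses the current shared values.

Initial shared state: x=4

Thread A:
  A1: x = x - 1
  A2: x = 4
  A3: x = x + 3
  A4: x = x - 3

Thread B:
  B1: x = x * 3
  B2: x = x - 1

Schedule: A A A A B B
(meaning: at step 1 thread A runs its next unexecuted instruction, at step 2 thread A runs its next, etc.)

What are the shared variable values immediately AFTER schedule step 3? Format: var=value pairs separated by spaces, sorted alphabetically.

Step 1: thread A executes A1 (x = x - 1). Shared: x=3. PCs: A@1 B@0
Step 2: thread A executes A2 (x = 4). Shared: x=4. PCs: A@2 B@0
Step 3: thread A executes A3 (x = x + 3). Shared: x=7. PCs: A@3 B@0

Answer: x=7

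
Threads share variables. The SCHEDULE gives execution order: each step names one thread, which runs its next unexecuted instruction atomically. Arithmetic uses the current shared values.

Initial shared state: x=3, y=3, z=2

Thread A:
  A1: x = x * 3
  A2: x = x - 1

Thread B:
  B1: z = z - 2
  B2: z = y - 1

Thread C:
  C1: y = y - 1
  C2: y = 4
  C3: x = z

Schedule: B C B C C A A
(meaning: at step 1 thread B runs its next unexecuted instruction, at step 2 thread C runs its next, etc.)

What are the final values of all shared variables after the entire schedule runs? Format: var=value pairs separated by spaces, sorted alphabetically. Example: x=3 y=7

Step 1: thread B executes B1 (z = z - 2). Shared: x=3 y=3 z=0. PCs: A@0 B@1 C@0
Step 2: thread C executes C1 (y = y - 1). Shared: x=3 y=2 z=0. PCs: A@0 B@1 C@1
Step 3: thread B executes B2 (z = y - 1). Shared: x=3 y=2 z=1. PCs: A@0 B@2 C@1
Step 4: thread C executes C2 (y = 4). Shared: x=3 y=4 z=1. PCs: A@0 B@2 C@2
Step 5: thread C executes C3 (x = z). Shared: x=1 y=4 z=1. PCs: A@0 B@2 C@3
Step 6: thread A executes A1 (x = x * 3). Shared: x=3 y=4 z=1. PCs: A@1 B@2 C@3
Step 7: thread A executes A2 (x = x - 1). Shared: x=2 y=4 z=1. PCs: A@2 B@2 C@3

Answer: x=2 y=4 z=1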